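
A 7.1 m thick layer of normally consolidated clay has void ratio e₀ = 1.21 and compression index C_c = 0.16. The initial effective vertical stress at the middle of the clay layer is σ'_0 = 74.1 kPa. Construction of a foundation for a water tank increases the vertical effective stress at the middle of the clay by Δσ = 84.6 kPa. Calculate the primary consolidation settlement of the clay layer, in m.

Final effective stress: σ'_f = σ'_0 + Δσ = 74.1 + 84.6 = 158.7 kPa.
Normally consolidated clay, so the full stress increment lies on the virgin compression line:
S_c = C_c·H/(1+e₀)·log₁₀(σ'_f/σ'_0) = 0.16×7.1/(1+1.21)×log₁₀(158.7/74.1)
    = 0.51403 × 0.33076 = 0.17 m

S_c ≈ 0.17 m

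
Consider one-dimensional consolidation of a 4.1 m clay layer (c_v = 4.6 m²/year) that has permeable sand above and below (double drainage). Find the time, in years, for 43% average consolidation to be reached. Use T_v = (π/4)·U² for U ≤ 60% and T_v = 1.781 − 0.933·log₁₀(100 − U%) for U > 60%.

Drainage path length: H_d = H/2 = 2.05 m (double drainage).
U ≤ 60%: T_v = (π/4)·U² = (π/4)×0.43² = 0.14522.
t = T_v·H_d²/c_v = 0.14522×2.05²/4.6 = 0.1327 years.

t ≈ 0.133 years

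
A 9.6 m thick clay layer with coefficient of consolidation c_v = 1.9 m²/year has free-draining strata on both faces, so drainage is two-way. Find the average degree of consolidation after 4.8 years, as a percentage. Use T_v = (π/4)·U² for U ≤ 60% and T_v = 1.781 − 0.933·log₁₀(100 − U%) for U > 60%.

U ≈ 69.5 %

Drainage path length: H_d = H/2 = 4.8 m (double drainage).
T_v = c_v·t/H_d² = 1.9×4.8/4.8² = 0.39583.
T_v = 0.39583 corresponds to the U > 60% branch:
U = 1 − 10^((1.781 − T_v)/0.933)/100 = 0.6948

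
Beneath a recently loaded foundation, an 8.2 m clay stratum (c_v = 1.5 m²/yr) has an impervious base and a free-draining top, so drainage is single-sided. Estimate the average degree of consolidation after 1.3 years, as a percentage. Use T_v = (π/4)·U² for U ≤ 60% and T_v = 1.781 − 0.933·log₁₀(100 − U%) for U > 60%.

U ≈ 19.2 %

Drainage path length: H_d = H = 8.2 m (single drainage).
T_v = c_v·t/H_d² = 1.5×1.3/8.2² = 0.029001.
T_v = 0.029001 corresponds to the U ≤ 60% branch:
U = √(4T_v/π) = 0.1922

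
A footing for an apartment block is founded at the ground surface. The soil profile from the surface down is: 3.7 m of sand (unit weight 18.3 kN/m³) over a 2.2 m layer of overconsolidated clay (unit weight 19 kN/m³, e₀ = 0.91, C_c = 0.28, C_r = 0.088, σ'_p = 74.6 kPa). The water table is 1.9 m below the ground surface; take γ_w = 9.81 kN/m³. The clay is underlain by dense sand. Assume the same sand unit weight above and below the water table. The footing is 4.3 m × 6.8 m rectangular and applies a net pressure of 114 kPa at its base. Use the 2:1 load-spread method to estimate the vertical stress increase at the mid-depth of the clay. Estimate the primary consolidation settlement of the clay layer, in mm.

Mid-depth of clay below the ground surface: z = 3.7 + 2.2/2 = 4.8 m.
Total vertical stress at mid-clay: σ_v = 18.3×3.7 + 19×1.1 = 88.61 kPa.
Pore pressure: u = 9.81×(4.8 − 1.9) = 28.449 kPa.
Initial effective stress: σ'_0 = σ_v − u = 88.61 − 28.449 = 60.161 kPa.
Stress increase at mid-clay by the 2:1 spreading method:
Δσ = qBL/((B+z)(L+z)) = 114×4.3×6.8/((4.3+4.8)(6.8+4.8)) = 31.578 kPa
Final effective stress: σ'_f = 60.161 + 31.578 = 91.739 kPa.
σ'_f = 91.739 > σ'_p = 74.6 kPa, so the stress path crosses the preconsolidation pressure — recompression up to σ'_p, then virgin compression beyond:
S_c = H/(1+e₀)·[C_r·log₁₀(σ'_p/σ'_0) + C_c·log₁₀(σ'_f/σ'_p)]
    = 2.2/1.91 × [0.088×log₁₀(74.6/60.161) + 0.28×log₁₀(91.739/74.6)]
    = 1.1518 × [0.0082213 + 0.025148] = 0.03843 m

S_c ≈ 38.4 mm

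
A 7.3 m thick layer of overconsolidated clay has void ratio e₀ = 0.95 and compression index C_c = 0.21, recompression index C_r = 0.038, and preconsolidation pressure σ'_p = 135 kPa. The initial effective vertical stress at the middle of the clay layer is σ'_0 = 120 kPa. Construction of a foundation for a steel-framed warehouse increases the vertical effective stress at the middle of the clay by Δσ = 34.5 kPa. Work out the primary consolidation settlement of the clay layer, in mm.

Final effective stress: σ'_f = 120 + 34.5 = 154.5 kPa.
σ'_f = 154.5 > σ'_p = 135 kPa, so the stress path crosses the preconsolidation pressure — recompression up to σ'_p, then virgin compression beyond:
S_c = H/(1+e₀)·[C_r·log₁₀(σ'_p/σ'_0) + C_c·log₁₀(σ'_f/σ'_p)]
    = 7.3/1.95 × [0.038×log₁₀(135/120) + 0.21×log₁₀(154.5/135)]
    = 3.7436 × [0.0019438 + 0.012305] = 0.05334 m

S_c ≈ 53.3 mm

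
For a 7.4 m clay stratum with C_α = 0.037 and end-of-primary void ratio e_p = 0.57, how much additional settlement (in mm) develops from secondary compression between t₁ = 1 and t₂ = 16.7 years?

Secondary compression: S_s = C_α·H/(1+e_p)·log₁₀(t₂/t₁)
S_s = 0.037×7.4/(1+0.57)×log₁₀(16.7/1)
    = 0.1744 × 1.223 = 0.2132 m

S_s ≈ 213 mm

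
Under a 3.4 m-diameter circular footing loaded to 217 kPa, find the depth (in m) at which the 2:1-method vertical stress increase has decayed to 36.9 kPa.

z ≈ 4.85 m

2:1 spreading — at depth z the loaded area has grown by z in each plan dimension:
qD²/(D+z)² = Δσ_z ⇒ z = D(√(q/Δσ_z) − 1) = 3.4×(√(217/36.9) − 1) = 4.845 m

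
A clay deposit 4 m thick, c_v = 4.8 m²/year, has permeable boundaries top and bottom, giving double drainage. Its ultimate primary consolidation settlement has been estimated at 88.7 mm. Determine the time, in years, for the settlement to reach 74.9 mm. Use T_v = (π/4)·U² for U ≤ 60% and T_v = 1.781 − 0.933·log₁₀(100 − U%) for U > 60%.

t ≈ 0.557 years

Drainage path length: H_d = H/2 = 2 m (double drainage).
U = S(t)/S_ult = 74.9/88.7 = 0.8444.
U > 60%: T_v = 1.781 − 0.933·log₁₀(100 − 84.442) = 0.66891.
t = T_v·H_d²/c_v = 0.66891×2²/4.8 = 0.5574 years.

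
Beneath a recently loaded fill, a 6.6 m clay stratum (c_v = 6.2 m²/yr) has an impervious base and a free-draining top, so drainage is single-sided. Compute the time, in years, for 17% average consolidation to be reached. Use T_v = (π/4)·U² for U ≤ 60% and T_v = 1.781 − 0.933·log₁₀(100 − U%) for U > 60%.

t ≈ 0.159 years

Drainage path length: H_d = H = 6.6 m (single drainage).
U ≤ 60%: T_v = (π/4)·U² = (π/4)×0.17² = 0.022698.
t = T_v·H_d²/c_v = 0.022698×6.6²/6.2 = 0.1595 years.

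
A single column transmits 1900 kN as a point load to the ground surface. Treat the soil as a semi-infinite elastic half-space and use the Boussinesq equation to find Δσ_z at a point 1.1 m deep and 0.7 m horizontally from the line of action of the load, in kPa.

Δσ_z ≈ 320 kPa

Boussinesq vertical stress below a point load on an elastic half-space:
Δσ_z = 3P/(2πz²) · [1 + (r/z)²]^(−5/2)
r/z = 0.7/1.1 = 0.63636; [1+(r/z)²]^(−5/2) = 0.42741.
Δσ_z = 3×1900/(2π×1.1²) × 0.42741 = 749.74 × 0.42741 = 320.4 kPa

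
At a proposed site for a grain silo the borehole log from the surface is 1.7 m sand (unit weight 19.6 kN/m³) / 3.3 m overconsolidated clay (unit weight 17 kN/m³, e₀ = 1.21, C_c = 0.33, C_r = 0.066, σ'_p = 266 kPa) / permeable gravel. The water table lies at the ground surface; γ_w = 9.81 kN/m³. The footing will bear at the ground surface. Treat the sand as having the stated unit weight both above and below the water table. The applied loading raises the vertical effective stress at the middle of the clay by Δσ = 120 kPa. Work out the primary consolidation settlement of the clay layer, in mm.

S_c ≈ 70.6 mm

Mid-depth of clay below the ground surface: z = 1.7 + 3.3/2 = 3.35 m.
Total vertical stress at mid-clay: σ_v = 19.6×1.7 + 17×1.65 = 61.37 kPa.
Pore pressure: u = 9.81×(3.35 − 0) = 32.864 kPa.
Initial effective stress: σ'_0 = σ_v − u = 61.37 − 32.864 = 28.506 kPa.
Final effective stress: σ'_f = 28.506 + 120 = 148.51 kPa.
σ'_f = 148.51 ≤ σ'_p = 266 kPa, so the clay remains overconsolidated and only the recompression index applies:
S_c = C_r·H/(1+e₀)·log₁₀(σ'_f/σ'_0) = 0.066×3.3/2.21×log₁₀(148.51/28.506)
    = 0.098551 × 0.71682 = 0.07064 m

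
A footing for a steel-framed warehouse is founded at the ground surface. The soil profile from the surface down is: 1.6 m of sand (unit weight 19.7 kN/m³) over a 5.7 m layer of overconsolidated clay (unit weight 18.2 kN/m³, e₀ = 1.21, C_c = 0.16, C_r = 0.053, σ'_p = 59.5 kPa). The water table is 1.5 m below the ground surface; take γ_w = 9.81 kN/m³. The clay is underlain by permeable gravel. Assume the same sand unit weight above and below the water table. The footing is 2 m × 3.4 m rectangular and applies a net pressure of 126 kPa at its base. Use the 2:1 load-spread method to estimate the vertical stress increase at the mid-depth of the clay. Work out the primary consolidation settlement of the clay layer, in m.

S_c ≈ 0.0379 m

Mid-depth of clay below the ground surface: z = 1.6 + 5.7/2 = 4.45 m.
Total vertical stress at mid-clay: σ_v = 19.7×1.6 + 18.2×2.85 = 83.39 kPa.
Pore pressure: u = 9.81×(4.45 − 1.5) = 28.94 kPa.
Initial effective stress: σ'_0 = σ_v − u = 83.39 − 28.94 = 54.45 kPa.
Stress increase at mid-clay by the 2:1 spreading method:
Δσ = qBL/((B+z)(L+z)) = 126×2×3.4/((2+4.45)(3.4+4.45)) = 16.922 kPa
Final effective stress: σ'_f = 54.45 + 16.922 = 71.372 kPa.
σ'_f = 71.372 > σ'_p = 59.5 kPa, so the stress path crosses the preconsolidation pressure — recompression up to σ'_p, then virgin compression beyond:
S_c = H/(1+e₀)·[C_r·log₁₀(σ'_p/σ'_0) + C_c·log₁₀(σ'_f/σ'_p)]
    = 5.7/2.21 × [0.053×log₁₀(59.5/54.45) + 0.16×log₁₀(71.372/59.5)]
    = 2.5792 × [0.0020415 + 0.012642] = 0.03787 m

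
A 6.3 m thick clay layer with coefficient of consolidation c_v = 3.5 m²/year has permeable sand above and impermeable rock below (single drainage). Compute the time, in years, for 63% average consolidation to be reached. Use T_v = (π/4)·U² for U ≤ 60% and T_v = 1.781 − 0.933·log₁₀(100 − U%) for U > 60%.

t ≈ 3.6 years

Drainage path length: H_d = H = 6.3 m (single drainage).
U > 60%: T_v = 1.781 − 0.933·log₁₀(100 − 63) = 0.31787.
t = T_v·H_d²/c_v = 0.31787×6.3²/3.5 = 3.605 years.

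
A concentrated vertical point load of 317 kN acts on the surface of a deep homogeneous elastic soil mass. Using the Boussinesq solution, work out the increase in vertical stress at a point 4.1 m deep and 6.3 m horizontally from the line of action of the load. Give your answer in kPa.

Δσ_z ≈ 0.435 kPa

Boussinesq vertical stress below a point load on an elastic half-space:
Δσ_z = 3P/(2πz²) · [1 + (r/z)²]^(−5/2)
r/z = 6.3/4.1 = 1.5366; [1+(r/z)²]^(−5/2) = 0.048283.
Δσ_z = 3×317/(2π×4.1²) × 0.048283 = 9.0039 × 0.048283 = 0.4347 kPa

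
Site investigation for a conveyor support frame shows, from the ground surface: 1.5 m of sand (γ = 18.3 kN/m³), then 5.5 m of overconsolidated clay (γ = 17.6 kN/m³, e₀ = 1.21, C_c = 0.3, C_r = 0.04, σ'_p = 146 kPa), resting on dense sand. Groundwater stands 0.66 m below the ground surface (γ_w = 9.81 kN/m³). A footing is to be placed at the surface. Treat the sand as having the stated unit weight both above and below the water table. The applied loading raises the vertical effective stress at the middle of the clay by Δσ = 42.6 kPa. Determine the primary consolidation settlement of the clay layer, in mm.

S_c ≈ 31 mm

Mid-depth of clay below the ground surface: z = 1.5 + 5.5/2 = 4.25 m.
Total vertical stress at mid-clay: σ_v = 18.3×1.5 + 17.6×2.75 = 75.85 kPa.
Pore pressure: u = 9.81×(4.25 − 0.66) = 35.218 kPa.
Initial effective stress: σ'_0 = σ_v − u = 75.85 − 35.218 = 40.632 kPa.
Final effective stress: σ'_f = 40.632 + 42.6 = 83.232 kPa.
σ'_f = 83.232 ≤ σ'_p = 146 kPa, so the clay remains overconsolidated and only the recompression index applies:
S_c = C_r·H/(1+e₀)·log₁₀(σ'_f/σ'_0) = 0.04×5.5/2.21×log₁₀(83.232/40.632)
    = 0.099548 × 0.31142 = 0.031 m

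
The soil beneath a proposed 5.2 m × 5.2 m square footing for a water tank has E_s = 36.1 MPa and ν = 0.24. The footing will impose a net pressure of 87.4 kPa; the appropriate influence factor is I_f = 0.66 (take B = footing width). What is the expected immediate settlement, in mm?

S_e ≈ 7.83 mm

Immediate (elastic) settlement: S_e = q·B·(1−ν²)/E_s · I_f.
E_s = 36.1 MPa = 36100 kPa.
S_e = 87.4 × 5.2 × (1 − 0.24²) / 36100 × 0.66
    = 87.4 × 5.2 × 0.9424 / 36100 × 0.66
    = 0.00783 m = 7.83 mm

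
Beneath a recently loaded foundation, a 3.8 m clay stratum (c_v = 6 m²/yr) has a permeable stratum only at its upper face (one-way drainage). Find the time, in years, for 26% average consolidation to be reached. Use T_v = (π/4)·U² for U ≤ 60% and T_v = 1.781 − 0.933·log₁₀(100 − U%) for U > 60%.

Drainage path length: H_d = H = 3.8 m (single drainage).
U ≤ 60%: T_v = (π/4)·U² = (π/4)×0.26² = 0.053093.
t = T_v·H_d²/c_v = 0.053093×3.8²/6 = 0.1278 years.

t ≈ 0.128 years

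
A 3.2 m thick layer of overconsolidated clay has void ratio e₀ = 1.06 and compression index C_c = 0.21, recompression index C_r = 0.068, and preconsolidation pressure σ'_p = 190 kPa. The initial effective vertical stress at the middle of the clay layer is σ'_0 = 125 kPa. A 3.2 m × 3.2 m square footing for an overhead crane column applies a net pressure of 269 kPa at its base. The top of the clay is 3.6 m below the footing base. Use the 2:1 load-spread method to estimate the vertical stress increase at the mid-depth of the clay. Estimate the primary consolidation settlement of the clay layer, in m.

Mid-depth of clay below the footing base: z = 3.6 + 3.2/2 = 5.2 m.
Stress increase at mid-clay by the 2:1 spreading method:
Δσ = qBL/((B+z)(L+z)) = 269×3.2×3.2/((3.2+5.2)(3.2+5.2)) = 39.039 kPa
Final effective stress: σ'_f = 125 + 39.039 = 164.04 kPa.
σ'_f = 164.04 ≤ σ'_p = 190 kPa, so the clay remains overconsolidated and only the recompression index applies:
S_c = C_r·H/(1+e₀)·log₁₀(σ'_f/σ'_0) = 0.068×3.2/2.06×log₁₀(164.04/125)
    = 0.10563 × 0.11804 = 0.01247 m

S_c ≈ 0.0125 m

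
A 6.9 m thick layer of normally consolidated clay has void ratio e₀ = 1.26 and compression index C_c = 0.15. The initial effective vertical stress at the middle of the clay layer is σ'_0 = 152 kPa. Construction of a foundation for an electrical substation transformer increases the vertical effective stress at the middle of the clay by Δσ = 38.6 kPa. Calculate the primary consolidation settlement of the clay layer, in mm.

S_c ≈ 45 mm

Final effective stress: σ'_f = σ'_0 + Δσ = 152 + 38.6 = 190.6 kPa.
Normally consolidated clay, so the full stress increment lies on the virgin compression line:
S_c = C_c·H/(1+e₀)·log₁₀(σ'_f/σ'_0) = 0.15×6.9/(1+1.26)×log₁₀(190.6/152)
    = 0.45796 × 0.098279 = 0.04501 m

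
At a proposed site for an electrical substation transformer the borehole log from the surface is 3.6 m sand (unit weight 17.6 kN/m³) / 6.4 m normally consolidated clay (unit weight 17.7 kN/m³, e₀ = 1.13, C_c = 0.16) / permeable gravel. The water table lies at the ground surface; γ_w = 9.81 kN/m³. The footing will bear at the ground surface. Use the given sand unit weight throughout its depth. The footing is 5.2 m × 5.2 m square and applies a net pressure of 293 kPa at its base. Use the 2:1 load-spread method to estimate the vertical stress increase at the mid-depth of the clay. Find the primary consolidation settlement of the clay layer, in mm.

Mid-depth of clay below the ground surface: z = 3.6 + 6.4/2 = 6.8 m.
Total vertical stress at mid-clay: σ_v = 17.6×3.6 + 17.7×3.2 = 120 kPa.
Pore pressure: u = 9.81×(6.8 − 0) = 66.708 kPa.
Initial effective stress: σ'_0 = σ_v − u = 120 − 66.708 = 53.292 kPa.
Stress increase at mid-clay by the 2:1 spreading method:
Δσ = qBL/((B+z)(L+z)) = 293×5.2×5.2/((5.2+6.8)(5.2+6.8)) = 55.019 kPa
Final effective stress: σ'_f = σ'_0 + Δσ = 53.292 + 55.019 = 108.31 kPa.
Normally consolidated clay, so the full stress increment lies on the virgin compression line:
S_c = C_c·H/(1+e₀)·log₁₀(σ'_f/σ'_0) = 0.16×6.4/(1+1.13)×log₁₀(108.31/53.292)
    = 0.48075 × 0.30801 = 0.1481 m

S_c ≈ 148 mm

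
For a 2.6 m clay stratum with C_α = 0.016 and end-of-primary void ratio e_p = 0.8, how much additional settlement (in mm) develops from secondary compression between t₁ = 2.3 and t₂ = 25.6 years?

S_s ≈ 24.2 mm

Secondary compression: S_s = C_α·H/(1+e_p)·log₁₀(t₂/t₁)
S_s = 0.016×2.6/(1+0.8)×log₁₀(25.6/2.3)
    = 0.02311 × 1.047 = 0.02419 m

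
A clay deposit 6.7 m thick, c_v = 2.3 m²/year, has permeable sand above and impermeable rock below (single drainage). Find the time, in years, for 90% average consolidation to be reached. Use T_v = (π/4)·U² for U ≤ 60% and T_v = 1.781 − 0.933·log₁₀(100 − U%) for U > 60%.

t ≈ 16.6 years

Drainage path length: H_d = H = 6.7 m (single drainage).
U > 60%: T_v = 1.781 − 0.933·log₁₀(100 − 90) = 0.848.
t = T_v·H_d²/c_v = 0.848×6.7²/2.3 = 16.55 years.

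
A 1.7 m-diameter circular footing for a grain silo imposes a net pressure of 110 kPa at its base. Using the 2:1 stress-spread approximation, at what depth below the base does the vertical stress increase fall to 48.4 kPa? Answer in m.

z ≈ 0.863 m

2:1 spreading — at depth z the loaded area has grown by z in each plan dimension:
qD²/(D+z)² = Δσ_z ⇒ z = D(√(q/Δσ_z) − 1) = 1.7×(√(110/48.4) − 1) = 0.8628 m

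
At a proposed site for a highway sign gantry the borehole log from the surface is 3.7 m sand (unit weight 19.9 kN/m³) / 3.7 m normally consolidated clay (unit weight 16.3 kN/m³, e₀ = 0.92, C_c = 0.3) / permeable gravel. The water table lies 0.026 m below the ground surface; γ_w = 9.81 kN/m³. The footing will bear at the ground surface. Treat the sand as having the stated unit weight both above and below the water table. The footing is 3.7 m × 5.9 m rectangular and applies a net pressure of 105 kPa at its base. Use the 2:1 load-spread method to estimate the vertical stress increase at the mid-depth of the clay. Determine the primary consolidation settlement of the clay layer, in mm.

Mid-depth of clay below the ground surface: z = 3.7 + 3.7/2 = 5.55 m.
Total vertical stress at mid-clay: σ_v = 19.9×3.7 + 16.3×1.85 = 103.78 kPa.
Pore pressure: u = 9.81×(5.55 − 0.026) = 54.19 kPa.
Initial effective stress: σ'_0 = σ_v − u = 103.78 − 54.19 = 49.59 kPa.
Stress increase at mid-clay by the 2:1 spreading method:
Δσ = qBL/((B+z)(L+z)) = 105×3.7×5.9/((3.7+5.55)(5.9+5.55)) = 21.642 kPa
Final effective stress: σ'_f = σ'_0 + Δσ = 49.59 + 21.642 = 71.232 kPa.
Normally consolidated clay, so the full stress increment lies on the virgin compression line:
S_c = C_c·H/(1+e₀)·log₁₀(σ'_f/σ'_0) = 0.3×3.7/(1+0.92)×log₁₀(71.232/49.59)
    = 0.57813 × 0.15728 = 0.09093 m

S_c ≈ 90.9 mm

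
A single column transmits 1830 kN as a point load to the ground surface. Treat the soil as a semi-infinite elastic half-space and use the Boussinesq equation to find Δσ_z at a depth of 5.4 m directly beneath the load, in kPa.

Boussinesq vertical stress below a point load on an elastic half-space:
Δσ_z = 3P/(2πz²) · [1 + (r/z)²]^(−5/2)
r/z = 0/5.4 = 0; [1+(r/z)²]^(−5/2) = 1.
Δσ_z = 3×1830/(2π×5.4²) × 1 = 29.964 × 1 = 29.96 kPa

Δσ_z ≈ 30 kPa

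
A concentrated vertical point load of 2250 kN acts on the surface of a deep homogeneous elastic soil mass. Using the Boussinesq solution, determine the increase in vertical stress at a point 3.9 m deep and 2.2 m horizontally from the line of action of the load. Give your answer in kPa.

Δσ_z ≈ 35.4 kPa

Boussinesq vertical stress below a point load on an elastic half-space:
Δσ_z = 3P/(2πz²) · [1 + (r/z)²]^(−5/2)
r/z = 2.2/3.9 = 0.5641; [1+(r/z)²]^(−5/2) = 0.50123.
Δσ_z = 3×2250/(2π×3.9²) × 0.50123 = 70.631 × 0.50123 = 35.4 kPa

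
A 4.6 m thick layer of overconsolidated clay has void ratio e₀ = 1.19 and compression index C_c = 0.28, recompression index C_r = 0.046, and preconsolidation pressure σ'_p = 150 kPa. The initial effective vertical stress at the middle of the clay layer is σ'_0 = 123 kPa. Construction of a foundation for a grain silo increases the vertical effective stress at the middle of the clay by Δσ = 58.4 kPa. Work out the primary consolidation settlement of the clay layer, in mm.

S_c ≈ 56.9 mm

Final effective stress: σ'_f = 123 + 58.4 = 181.4 kPa.
σ'_f = 181.4 > σ'_p = 150 kPa, so the stress path crosses the preconsolidation pressure — recompression up to σ'_p, then virgin compression beyond:
S_c = H/(1+e₀)·[C_r·log₁₀(σ'_p/σ'_0) + C_c·log₁₀(σ'_f/σ'_p)]
    = 4.6/2.19 × [0.046×log₁₀(150/123) + 0.28×log₁₀(181.4/150)]
    = 2.1005 × [0.0039646 + 0.023113] = 0.05688 m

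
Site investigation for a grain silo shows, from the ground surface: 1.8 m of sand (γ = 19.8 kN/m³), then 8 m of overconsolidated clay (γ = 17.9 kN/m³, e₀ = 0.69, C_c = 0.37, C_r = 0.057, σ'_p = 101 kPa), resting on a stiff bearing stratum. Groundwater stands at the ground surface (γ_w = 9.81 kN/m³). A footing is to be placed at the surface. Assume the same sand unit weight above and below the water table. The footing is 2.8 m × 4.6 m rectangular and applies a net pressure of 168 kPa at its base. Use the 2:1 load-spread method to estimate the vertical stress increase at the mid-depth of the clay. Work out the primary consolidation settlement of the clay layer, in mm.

S_c ≈ 46 mm

Mid-depth of clay below the ground surface: z = 1.8 + 8/2 = 5.8 m.
Total vertical stress at mid-clay: σ_v = 19.8×1.8 + 17.9×4 = 107.24 kPa.
Pore pressure: u = 9.81×(5.8 − 0) = 56.898 kPa.
Initial effective stress: σ'_0 = σ_v − u = 107.24 − 56.898 = 50.342 kPa.
Stress increase at mid-clay by the 2:1 spreading method:
Δσ = qBL/((B+z)(L+z)) = 168×2.8×4.6/((2.8+5.8)(4.6+5.8)) = 24.193 kPa
Final effective stress: σ'_f = 50.342 + 24.193 = 74.535 kPa.
σ'_f = 74.535 ≤ σ'_p = 101 kPa, so the clay remains overconsolidated and only the recompression index applies:
S_c = C_r·H/(1+e₀)·log₁₀(σ'_f/σ'_0) = 0.057×8/1.69×log₁₀(74.535/50.342)
    = 0.26982 × 0.17043 = 0.04599 m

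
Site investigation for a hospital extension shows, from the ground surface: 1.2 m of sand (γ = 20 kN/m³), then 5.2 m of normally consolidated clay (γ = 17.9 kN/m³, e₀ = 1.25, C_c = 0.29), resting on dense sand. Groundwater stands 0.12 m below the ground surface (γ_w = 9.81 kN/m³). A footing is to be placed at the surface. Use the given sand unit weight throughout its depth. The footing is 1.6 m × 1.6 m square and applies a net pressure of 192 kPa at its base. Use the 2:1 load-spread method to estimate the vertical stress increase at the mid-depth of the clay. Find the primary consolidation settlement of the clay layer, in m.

Mid-depth of clay below the ground surface: z = 1.2 + 5.2/2 = 3.8 m.
Total vertical stress at mid-clay: σ_v = 20×1.2 + 17.9×2.6 = 70.54 kPa.
Pore pressure: u = 9.81×(3.8 − 0.12) = 36.101 kPa.
Initial effective stress: σ'_0 = σ_v − u = 70.54 − 36.101 = 34.439 kPa.
Stress increase at mid-clay by the 2:1 spreading method:
Δσ = qBL/((B+z)(L+z)) = 192×1.6×1.6/((1.6+3.8)(1.6+3.8)) = 16.856 kPa
Final effective stress: σ'_f = σ'_0 + Δσ = 34.439 + 16.856 = 51.295 kPa.
Normally consolidated clay, so the full stress increment lies on the virgin compression line:
S_c = C_c·H/(1+e₀)·log₁₀(σ'_f/σ'_0) = 0.29×5.2/(1+1.25)×log₁₀(51.295/34.439)
    = 0.67022 × 0.17302 = 0.116 m

S_c ≈ 0.116 m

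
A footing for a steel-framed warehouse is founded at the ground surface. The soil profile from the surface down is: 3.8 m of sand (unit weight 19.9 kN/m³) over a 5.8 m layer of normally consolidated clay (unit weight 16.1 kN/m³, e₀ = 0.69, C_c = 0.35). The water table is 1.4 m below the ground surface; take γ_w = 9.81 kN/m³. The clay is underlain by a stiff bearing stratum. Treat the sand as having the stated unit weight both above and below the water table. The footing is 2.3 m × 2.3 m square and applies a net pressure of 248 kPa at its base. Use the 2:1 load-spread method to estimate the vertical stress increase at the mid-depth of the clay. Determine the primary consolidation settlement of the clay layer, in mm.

Mid-depth of clay below the ground surface: z = 3.8 + 5.8/2 = 6.7 m.
Total vertical stress at mid-clay: σ_v = 19.9×3.8 + 16.1×2.9 = 122.31 kPa.
Pore pressure: u = 9.81×(6.7 − 1.4) = 51.993 kPa.
Initial effective stress: σ'_0 = σ_v − u = 122.31 − 51.993 = 70.317 kPa.
Stress increase at mid-clay by the 2:1 spreading method:
Δσ = qBL/((B+z)(L+z)) = 248×2.3×2.3/((2.3+6.7)(2.3+6.7)) = 16.197 kPa
Final effective stress: σ'_f = σ'_0 + Δσ = 70.317 + 16.197 = 86.514 kPa.
Normally consolidated clay, so the full stress increment lies on the virgin compression line:
S_c = C_c·H/(1+e₀)·log₁₀(σ'_f/σ'_0) = 0.35×5.8/(1+0.69)×log₁₀(86.514/70.317)
    = 1.2012 × 0.090026 = 0.1081 m

S_c ≈ 108 mm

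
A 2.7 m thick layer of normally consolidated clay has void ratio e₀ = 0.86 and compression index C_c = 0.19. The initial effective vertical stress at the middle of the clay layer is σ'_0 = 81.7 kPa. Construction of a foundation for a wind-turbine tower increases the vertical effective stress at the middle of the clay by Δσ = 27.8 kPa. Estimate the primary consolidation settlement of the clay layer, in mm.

Final effective stress: σ'_f = σ'_0 + Δσ = 81.7 + 27.8 = 109.5 kPa.
Normally consolidated clay, so the full stress increment lies on the virgin compression line:
S_c = C_c·H/(1+e₀)·log₁₀(σ'_f/σ'_0) = 0.19×2.7/(1+0.86)×log₁₀(109.5/81.7)
    = 0.27581 × 0.12719 = 0.03508 m

S_c ≈ 35.1 mm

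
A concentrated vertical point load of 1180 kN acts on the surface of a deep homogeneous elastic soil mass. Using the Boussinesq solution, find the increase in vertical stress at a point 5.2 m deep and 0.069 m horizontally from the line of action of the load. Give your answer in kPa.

Δσ_z ≈ 20.8 kPa

Boussinesq vertical stress below a point load on an elastic half-space:
Δσ_z = 3P/(2πz²) · [1 + (r/z)²]^(−5/2)
r/z = 0.069/5.2 = 0.013269; [1+(r/z)²]^(−5/2) = 0.99956.
Δσ_z = 3×1180/(2π×5.2²) × 0.99956 = 20.836 × 0.99956 = 20.83 kPa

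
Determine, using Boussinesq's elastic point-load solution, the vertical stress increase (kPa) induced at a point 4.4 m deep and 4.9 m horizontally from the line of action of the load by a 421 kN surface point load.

Δσ_z ≈ 1.38 kPa

Boussinesq vertical stress below a point load on an elastic half-space:
Δσ_z = 3P/(2πz²) · [1 + (r/z)²]^(−5/2)
r/z = 4.9/4.4 = 1.1136; [1+(r/z)²]^(−5/2) = 0.13313.
Δσ_z = 3×421/(2π×4.4²) × 0.13313 = 10.383 × 0.13313 = 1.382 kPa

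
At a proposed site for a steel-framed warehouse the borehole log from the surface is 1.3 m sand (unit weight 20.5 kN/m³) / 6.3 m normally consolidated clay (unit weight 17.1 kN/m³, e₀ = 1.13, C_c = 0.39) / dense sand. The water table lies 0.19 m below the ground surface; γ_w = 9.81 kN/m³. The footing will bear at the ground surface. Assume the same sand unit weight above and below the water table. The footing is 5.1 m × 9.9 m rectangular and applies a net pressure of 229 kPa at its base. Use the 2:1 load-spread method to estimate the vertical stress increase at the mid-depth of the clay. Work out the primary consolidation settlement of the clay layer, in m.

Mid-depth of clay below the ground surface: z = 1.3 + 6.3/2 = 4.45 m.
Total vertical stress at mid-clay: σ_v = 20.5×1.3 + 17.1×3.15 = 80.515 kPa.
Pore pressure: u = 9.81×(4.45 − 0.19) = 41.791 kPa.
Initial effective stress: σ'_0 = σ_v − u = 80.515 − 41.791 = 38.724 kPa.
Stress increase at mid-clay by the 2:1 spreading method:
Δσ = qBL/((B+z)(L+z)) = 229×5.1×9.9/((5.1+4.45)(9.9+4.45)) = 84.37 kPa
Final effective stress: σ'_f = σ'_0 + Δσ = 38.724 + 84.37 = 123.09 kPa.
Normally consolidated clay, so the full stress increment lies on the virgin compression line:
S_c = C_c·H/(1+e₀)·log₁₀(σ'_f/σ'_0) = 0.39×6.3/(1+1.13)×log₁₀(123.09/38.724)
    = 1.1535 × 0.50224 = 0.5793 m

S_c ≈ 0.579 m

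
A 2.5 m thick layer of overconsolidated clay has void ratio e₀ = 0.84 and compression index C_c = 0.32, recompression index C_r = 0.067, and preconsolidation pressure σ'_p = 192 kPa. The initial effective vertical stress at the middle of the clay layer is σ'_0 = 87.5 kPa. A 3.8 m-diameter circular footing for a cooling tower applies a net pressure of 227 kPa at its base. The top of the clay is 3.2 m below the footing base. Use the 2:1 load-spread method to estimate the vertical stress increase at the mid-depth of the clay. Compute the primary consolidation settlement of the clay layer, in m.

S_c ≈ 0.0173 m

Mid-depth of clay below the footing base: z = 3.2 + 2.5/2 = 4.45 m.
Stress increase at mid-clay by the 2:1 spreading method:
Δσ ≈ qD²/(D+z)² = 227×3.8²/(3.8+4.45)² = 48.16 kPa
Final effective stress: σ'_f = 87.5 + 48.16 = 135.66 kPa.
σ'_f = 135.66 ≤ σ'_p = 192 kPa, so the clay remains overconsolidated and only the recompression index applies:
S_c = C_r·H/(1+e₀)·log₁₀(σ'_f/σ'_0) = 0.067×2.5/1.84×log₁₀(135.66/87.5)
    = 0.091033 × 0.19044 = 0.01734 m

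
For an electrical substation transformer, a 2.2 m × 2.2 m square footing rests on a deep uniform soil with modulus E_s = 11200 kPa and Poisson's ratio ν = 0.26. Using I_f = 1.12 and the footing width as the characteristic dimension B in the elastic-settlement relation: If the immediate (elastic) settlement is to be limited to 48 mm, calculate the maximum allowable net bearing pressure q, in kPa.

S_e = q·B·(1−ν²)/E_s · I_f  ⇒  q = S_e·E_s / (B·(1−ν²)·I_f).
q = 0.048 × 11200 / (2.2 × 0.9324 × 1.12) = 234 kPa

q ≈ 234 kPa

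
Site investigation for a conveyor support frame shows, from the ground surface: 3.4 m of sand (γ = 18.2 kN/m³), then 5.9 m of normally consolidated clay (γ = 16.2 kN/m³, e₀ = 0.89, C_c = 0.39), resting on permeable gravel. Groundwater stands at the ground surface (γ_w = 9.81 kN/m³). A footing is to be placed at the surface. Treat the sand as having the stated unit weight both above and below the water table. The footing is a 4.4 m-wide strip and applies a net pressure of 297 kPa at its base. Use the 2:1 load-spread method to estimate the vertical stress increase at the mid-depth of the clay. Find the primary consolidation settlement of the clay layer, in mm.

S_c ≈ 672 mm

Mid-depth of clay below the ground surface: z = 3.4 + 5.9/2 = 6.35 m.
Total vertical stress at mid-clay: σ_v = 18.2×3.4 + 16.2×2.95 = 109.67 kPa.
Pore pressure: u = 9.81×(6.35 − 0) = 62.294 kPa.
Initial effective stress: σ'_0 = σ_v − u = 109.67 − 62.294 = 47.376 kPa.
Stress increase at mid-clay by the 2:1 spreading method:
Δσ = qB/(B+z) = 297×4.4/(4.4+6.35) = 121.56 kPa
Final effective stress: σ'_f = σ'_0 + Δσ = 47.376 + 121.56 = 168.94 kPa.
Normally consolidated clay, so the full stress increment lies on the virgin compression line:
S_c = C_c·H/(1+e₀)·log₁₀(σ'_f/σ'_0) = 0.39×5.9/(1+0.89)×log₁₀(168.94/47.376)
    = 1.2175 × 0.55217 = 0.6723 m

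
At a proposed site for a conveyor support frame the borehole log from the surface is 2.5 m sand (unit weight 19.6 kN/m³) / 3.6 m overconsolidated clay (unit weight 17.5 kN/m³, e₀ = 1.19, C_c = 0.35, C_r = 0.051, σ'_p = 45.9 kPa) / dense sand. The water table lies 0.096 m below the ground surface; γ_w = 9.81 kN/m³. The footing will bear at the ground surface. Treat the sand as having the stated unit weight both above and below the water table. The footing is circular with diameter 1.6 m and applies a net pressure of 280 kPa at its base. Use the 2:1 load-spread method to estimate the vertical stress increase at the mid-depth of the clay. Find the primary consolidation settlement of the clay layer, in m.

Mid-depth of clay below the ground surface: z = 2.5 + 3.6/2 = 4.3 m.
Total vertical stress at mid-clay: σ_v = 19.6×2.5 + 17.5×1.8 = 80.5 kPa.
Pore pressure: u = 9.81×(4.3 − 0.096) = 41.241 kPa.
Initial effective stress: σ'_0 = σ_v − u = 80.5 − 41.241 = 39.259 kPa.
Stress increase at mid-clay by the 2:1 spreading method:
Δσ ≈ qD²/(D+z)² = 280×1.6²/(1.6+4.3)² = 20.592 kPa
Final effective stress: σ'_f = 39.259 + 20.592 = 59.851 kPa.
σ'_f = 59.851 > σ'_p = 45.9 kPa, so the stress path crosses the preconsolidation pressure — recompression up to σ'_p, then virgin compression beyond:
S_c = H/(1+e₀)·[C_r·log₁₀(σ'_p/σ'_0) + C_c·log₁₀(σ'_f/σ'_p)]
    = 3.6/2.19 × [0.051×log₁₀(45.9/39.259) + 0.35×log₁₀(59.851/45.9)]
    = 1.6438 × [0.0034615 + 0.040341] = 0.072 m

S_c ≈ 0.072 m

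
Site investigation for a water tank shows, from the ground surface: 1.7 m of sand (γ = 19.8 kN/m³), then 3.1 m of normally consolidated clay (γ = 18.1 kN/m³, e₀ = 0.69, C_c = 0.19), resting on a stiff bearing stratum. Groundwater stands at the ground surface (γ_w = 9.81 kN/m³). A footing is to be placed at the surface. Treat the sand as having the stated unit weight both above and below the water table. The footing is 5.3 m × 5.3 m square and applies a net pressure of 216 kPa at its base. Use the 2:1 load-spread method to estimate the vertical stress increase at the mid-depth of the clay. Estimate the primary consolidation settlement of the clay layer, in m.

S_c ≈ 0.201 m

Mid-depth of clay below the ground surface: z = 1.7 + 3.1/2 = 3.25 m.
Total vertical stress at mid-clay: σ_v = 19.8×1.7 + 18.1×1.55 = 61.715 kPa.
Pore pressure: u = 9.81×(3.25 − 0) = 31.883 kPa.
Initial effective stress: σ'_0 = σ_v − u = 61.715 − 31.883 = 29.832 kPa.
Stress increase at mid-clay by the 2:1 spreading method:
Δσ = qBL/((B+z)(L+z)) = 216×5.3×5.3/((5.3+3.25)(5.3+3.25)) = 82.999 kPa
Final effective stress: σ'_f = σ'_0 + Δσ = 29.832 + 82.999 = 112.83 kPa.
Normally consolidated clay, so the full stress increment lies on the virgin compression line:
S_c = C_c·H/(1+e₀)·log₁₀(σ'_f/σ'_0) = 0.19×3.1/(1+0.69)×log₁₀(112.83/29.832)
    = 0.34852 × 0.57774 = 0.2014 m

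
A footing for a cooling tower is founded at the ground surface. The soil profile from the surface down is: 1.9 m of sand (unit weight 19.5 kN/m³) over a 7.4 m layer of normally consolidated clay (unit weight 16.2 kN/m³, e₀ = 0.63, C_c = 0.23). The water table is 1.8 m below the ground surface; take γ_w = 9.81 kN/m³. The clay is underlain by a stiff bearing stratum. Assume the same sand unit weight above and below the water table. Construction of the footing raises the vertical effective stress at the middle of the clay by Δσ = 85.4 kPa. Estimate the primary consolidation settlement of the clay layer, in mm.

S_c ≈ 403 mm

Mid-depth of clay below the ground surface: z = 1.9 + 7.4/2 = 5.6 m.
Total vertical stress at mid-clay: σ_v = 19.5×1.9 + 16.2×3.7 = 96.99 kPa.
Pore pressure: u = 9.81×(5.6 − 1.8) = 37.278 kPa.
Initial effective stress: σ'_0 = σ_v − u = 96.99 − 37.278 = 59.712 kPa.
Final effective stress: σ'_f = σ'_0 + Δσ = 59.712 + 85.4 = 145.11 kPa.
Normally consolidated clay, so the full stress increment lies on the virgin compression line:
S_c = C_c·H/(1+e₀)·log₁₀(σ'_f/σ'_0) = 0.23×7.4/(1+0.63)×log₁₀(145.11/59.712)
    = 1.0442 × 0.38564 = 0.4027 m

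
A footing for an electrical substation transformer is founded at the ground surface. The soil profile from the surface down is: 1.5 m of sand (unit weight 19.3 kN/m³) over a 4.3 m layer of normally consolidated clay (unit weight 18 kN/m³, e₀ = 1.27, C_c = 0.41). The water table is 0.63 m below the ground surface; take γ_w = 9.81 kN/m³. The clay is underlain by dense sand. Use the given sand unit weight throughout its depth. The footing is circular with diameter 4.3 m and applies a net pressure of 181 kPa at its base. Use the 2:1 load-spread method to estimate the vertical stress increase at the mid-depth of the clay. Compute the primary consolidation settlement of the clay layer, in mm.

Mid-depth of clay below the ground surface: z = 1.5 + 4.3/2 = 3.65 m.
Total vertical stress at mid-clay: σ_v = 19.3×1.5 + 18×2.15 = 67.65 kPa.
Pore pressure: u = 9.81×(3.65 − 0.63) = 29.626 kPa.
Initial effective stress: σ'_0 = σ_v − u = 67.65 − 29.626 = 38.024 kPa.
Stress increase at mid-clay by the 2:1 spreading method:
Δσ ≈ qD²/(D+z)² = 181×4.3²/(4.3+3.65)² = 52.952 kPa
Final effective stress: σ'_f = σ'_0 + Δσ = 38.024 + 52.952 = 90.976 kPa.
Normally consolidated clay, so the full stress increment lies on the virgin compression line:
S_c = C_c·H/(1+e₀)·log₁₀(σ'_f/σ'_0) = 0.41×4.3/(1+1.27)×log₁₀(90.976/38.024)
    = 0.77665 × 0.37887 = 0.2942 m

S_c ≈ 294 mm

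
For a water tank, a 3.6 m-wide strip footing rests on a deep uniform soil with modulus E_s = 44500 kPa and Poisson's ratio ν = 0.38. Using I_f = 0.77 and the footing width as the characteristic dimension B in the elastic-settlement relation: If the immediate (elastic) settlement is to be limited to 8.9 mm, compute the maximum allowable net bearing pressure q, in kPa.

q ≈ 167 kPa

S_e = q·B·(1−ν²)/E_s · I_f  ⇒  q = S_e·E_s / (B·(1−ν²)·I_f).
q = 0.0089 × 44500 / (3.6 × 0.8556 × 0.77) = 167 kPa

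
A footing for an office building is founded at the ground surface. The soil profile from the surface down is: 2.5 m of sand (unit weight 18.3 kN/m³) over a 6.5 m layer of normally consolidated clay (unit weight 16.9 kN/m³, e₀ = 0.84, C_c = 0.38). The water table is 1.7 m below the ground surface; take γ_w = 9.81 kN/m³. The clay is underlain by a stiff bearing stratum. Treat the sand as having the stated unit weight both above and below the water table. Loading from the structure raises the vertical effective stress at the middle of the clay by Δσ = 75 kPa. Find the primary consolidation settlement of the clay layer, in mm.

Mid-depth of clay below the ground surface: z = 2.5 + 6.5/2 = 5.75 m.
Total vertical stress at mid-clay: σ_v = 18.3×2.5 + 16.9×3.25 = 100.67 kPa.
Pore pressure: u = 9.81×(5.75 − 1.7) = 39.73 kPa.
Initial effective stress: σ'_0 = σ_v − u = 100.67 − 39.73 = 60.94 kPa.
Final effective stress: σ'_f = σ'_0 + Δσ = 60.94 + 75 = 135.94 kPa.
Normally consolidated clay, so the full stress increment lies on the virgin compression line:
S_c = C_c·H/(1+e₀)·log₁₀(σ'_f/σ'_0) = 0.38×6.5/(1+0.84)×log₁₀(135.94/60.94)
    = 1.3424 × 0.34844 = 0.4677 m

S_c ≈ 468 mm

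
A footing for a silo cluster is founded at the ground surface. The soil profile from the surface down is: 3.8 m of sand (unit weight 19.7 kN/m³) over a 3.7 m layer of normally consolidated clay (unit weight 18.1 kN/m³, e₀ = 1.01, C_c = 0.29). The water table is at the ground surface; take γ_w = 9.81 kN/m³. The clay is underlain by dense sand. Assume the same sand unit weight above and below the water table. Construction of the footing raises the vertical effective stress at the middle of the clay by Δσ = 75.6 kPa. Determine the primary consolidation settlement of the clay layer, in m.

S_c ≈ 0.206 m

Mid-depth of clay below the ground surface: z = 3.8 + 3.7/2 = 5.65 m.
Total vertical stress at mid-clay: σ_v = 19.7×3.8 + 18.1×1.85 = 108.34 kPa.
Pore pressure: u = 9.81×(5.65 − 0) = 55.427 kPa.
Initial effective stress: σ'_0 = σ_v − u = 108.34 − 55.427 = 52.913 kPa.
Final effective stress: σ'_f = σ'_0 + Δσ = 52.913 + 75.6 = 128.51 kPa.
Normally consolidated clay, so the full stress increment lies on the virgin compression line:
S_c = C_c·H/(1+e₀)·log₁₀(σ'_f/σ'_0) = 0.29×3.7/(1+1.01)×log₁₀(128.51/52.913)
    = 0.53383 × 0.38537 = 0.2057 m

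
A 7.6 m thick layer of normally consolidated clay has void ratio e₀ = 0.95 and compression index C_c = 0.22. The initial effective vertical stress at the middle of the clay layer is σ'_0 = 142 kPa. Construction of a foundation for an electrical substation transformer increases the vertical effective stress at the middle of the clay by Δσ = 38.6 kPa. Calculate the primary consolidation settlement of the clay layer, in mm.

Final effective stress: σ'_f = σ'_0 + Δσ = 142 + 38.6 = 180.6 kPa.
Normally consolidated clay, so the full stress increment lies on the virgin compression line:
S_c = C_c·H/(1+e₀)·log₁₀(σ'_f/σ'_0) = 0.22×7.6/(1+0.95)×log₁₀(180.6/142)
    = 0.85744 × 0.10443 = 0.08954 m

S_c ≈ 89.5 mm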